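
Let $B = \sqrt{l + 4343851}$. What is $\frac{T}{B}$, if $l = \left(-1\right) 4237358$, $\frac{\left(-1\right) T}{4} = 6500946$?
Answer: $- \frac{26003784 \sqrt{106493}}{106493} \approx -79685.0$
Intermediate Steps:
$T = -26003784$ ($T = \left(-4\right) 6500946 = -26003784$)
$l = -4237358$
$B = \sqrt{106493}$ ($B = \sqrt{-4237358 + 4343851} = \sqrt{106493} \approx 326.33$)
$\frac{T}{B} = - \frac{26003784}{\sqrt{106493}} = - 26003784 \frac{\sqrt{106493}}{106493} = - \frac{26003784 \sqrt{106493}}{106493}$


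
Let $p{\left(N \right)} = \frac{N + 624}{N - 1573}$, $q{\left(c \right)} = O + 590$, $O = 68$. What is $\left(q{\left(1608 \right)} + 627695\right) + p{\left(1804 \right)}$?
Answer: $\frac{145151971}{231} \approx 6.2836 \cdot 10^{5}$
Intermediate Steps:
$q{\left(c \right)} = 658$ ($q{\left(c \right)} = 68 + 590 = 658$)
$p{\left(N \right)} = \frac{624 + N}{-1573 + N}$
$\left(q{\left(1608 \right)} + 627695\right) + p{\left(1804 \right)} = \left(658 + 627695\right) + \frac{624 + 1804}{-1573 + 1804} = 628353 + \frac{1}{231} \cdot 2428 = 628353 + \frac{2428}{231} = \frac{145151971}{231}$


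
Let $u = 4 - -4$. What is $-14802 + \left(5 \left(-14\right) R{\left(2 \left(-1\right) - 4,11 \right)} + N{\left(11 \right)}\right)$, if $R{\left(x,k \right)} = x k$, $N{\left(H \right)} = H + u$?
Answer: $-10163$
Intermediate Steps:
$u = 8$ ($u = 4 + 4 = 8$)
$N{\left(H \right)} = 8 + H$ ($N{\left(H \right)} = H + 8 = 8 + H$)
$R{\left(x,k \right)} = k x$
$-14802 + \left(5 \left(-14\right) R{\left(2 \left(-1\right) - 4,11 \right)} + N{\left(11 \right)}\right) = -14802 + \left(5 \left(-14\right) 11 \left(2 \left(-1\right) - 4\right) + \left(8 + 11\right)\right) = -14802 - \left(-19 + 70 \cdot 11 \left(-2 - 4\right)\right) = -14802 - \left(-19 + 70 \cdot 11 \left(-6\right)\right) = -14802 + \left(\left(-70\right) \left(-66\right) + 19\right) = -14802 + \left(4620 + 19\right) = -14802 + 4639 = -10163$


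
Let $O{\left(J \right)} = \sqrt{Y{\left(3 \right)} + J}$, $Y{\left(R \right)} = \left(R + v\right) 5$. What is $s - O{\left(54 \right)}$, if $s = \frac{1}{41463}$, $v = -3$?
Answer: $\frac{1}{41463} - 3 \sqrt{6} \approx -7.3484$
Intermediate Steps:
$Y{\left(R \right)} = -15 + 5 R$ ($Y{\left(R \right)} = \left(R - 3\right) 5 = \left(-3 + R\right) 5 = -15 + 5 R$)
$s = \frac{1}{41463} \approx 2.4118 \cdot 10^{-5}$
$O{\left(J \right)} = \sqrt{J}$ ($O{\left(J \right)} = \sqrt{\left(-15 + 5 \cdot 3\right) + J} = \sqrt{\left(-15 + 15\right) + J} = \sqrt{0 + J} = \sqrt{J}$)
$s - O{\left(54 \right)} = \frac{1}{41463} - \sqrt{54} = \frac{1}{41463} - 3 \sqrt{6}$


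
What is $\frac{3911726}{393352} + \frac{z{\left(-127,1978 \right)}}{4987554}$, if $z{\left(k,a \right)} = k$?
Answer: $\frac{4877473675625}{490466085252} \approx 9.9446$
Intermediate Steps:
$\frac{3911726}{393352} + \frac{z{\left(-127,1978 \right)}}{4987554} = \frac{3911726}{393352} - \frac{127}{4987554} = 3911726 \cdot \frac{1}{393352} - \frac{127}{4987554} = \frac{1955863}{196676} - \frac{127}{4987554} = \frac{4877473675625}{490466085252}$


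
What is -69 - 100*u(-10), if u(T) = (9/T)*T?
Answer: -969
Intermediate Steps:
u(T) = 9
-69 - 100*u(-10) = -69 - 100*9 = -69 - 900 = -969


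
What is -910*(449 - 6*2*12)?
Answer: -277550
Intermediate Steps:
-910*(449 - 6*2*12) = -910*(449 - 12*12) = -910*(449 - 144) = -910*305 = -277550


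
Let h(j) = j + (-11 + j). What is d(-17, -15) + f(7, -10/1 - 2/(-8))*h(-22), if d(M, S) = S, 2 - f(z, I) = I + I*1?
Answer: -2395/2 ≈ -1197.5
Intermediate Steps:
f(z, I) = 2 - 2*I (f(z, I) = 2 - (I + I*1) = 2 - (I + I) = 2 - 2*I)
h(j) = -11 + 2*j
d(-17, -15) + f(7, -10/1 - 2/(-8))*h(-22) = -15 + (2 - 2*(-10/1 - 2/(-8)))*(-11 + 2*(-22)) = -15 + (2 - 2*(-10*1 - 2*(-⅛)))*(-11 - 44) = -15 + (2 - 2*(-10 + ¼))*(-55) = -15 + (2 - 2*(-39/4))*(-55) = -15 + (2 + 39/2)*(-55) = -15 + (43/2)*(-55) = -15 - 2365/2 = -2395/2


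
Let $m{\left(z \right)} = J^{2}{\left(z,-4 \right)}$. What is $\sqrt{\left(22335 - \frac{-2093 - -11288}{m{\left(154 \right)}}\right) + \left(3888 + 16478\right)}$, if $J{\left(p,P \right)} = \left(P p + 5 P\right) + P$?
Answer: $\frac{\sqrt{17490320405}}{640} \approx 206.64$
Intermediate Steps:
$J{\left(p,P \right)} = 6 P + P p$ ($J{\left(p,P \right)} = \left(5 P + P p\right) + P = 6 P + P p$)
$m{\left(z \right)} = \left(-24 - 4 z\right)^{2}$ ($m{\left(z \right)} = \left(- 4 \left(6 + z\right)\right)^{2} = \left(-24 - 4 z\right)^{2}$)
$\sqrt{\left(22335 - \frac{-2093 - -11288}{m{\left(154 \right)}}\right) + \left(3888 + 16478\right)} = \sqrt{\left(22335 - \frac{-2093 - -11288}{16 \left(6 + 154\right)^{2}}\right) + \left(3888 + 16478\right)} = \sqrt{\left(22335 - \frac{-2093 + 11288}{16 \cdot 160^{2}}\right) + 20366} = \sqrt{\left(22335 - \frac{9195}{16 \cdot 25600}\right) + 20366} = \sqrt{\left(22335 - \frac{9195}{409600}\right) + 20366} = \sqrt{\left(22335 - 9195 \cdot \frac{1}{409600}\right) + 20366} = \sqrt{\left(22335 - \frac{1839}{81920}\right) + 20366} = \sqrt{\frac{1829681361}{81920} + 20366} = \sqrt{\frac{3498064081}{81920}} = \frac{\sqrt{17490320405}}{640}$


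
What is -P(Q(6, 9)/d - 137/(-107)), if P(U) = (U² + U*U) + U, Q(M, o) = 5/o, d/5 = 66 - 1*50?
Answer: -546236065/118703232 ≈ -4.6017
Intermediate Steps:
d = 80 (d = 5*(66 - 1*50) = 5*(66 - 50) = 5*16 = 80)
Q(M, o) = 5/o
P(U) = U + 2*U² (P(U) = (U² + U²) + U = 2*U² + U = U + 2*U²)
-P(Q(6, 9)/d - 137/(-107)) = -((5/9)/80 - 137/(-107))*(1 + 2*((5/9)/80 - 137/(-107))) = -((5*(⅑))*(1/80) - 137*(-1/107))*(1 + 2*((5*(⅑))*(1/80) - 137*(-1/107))) = -((5/9)*(1/80) + 137/107)*(1 + 2*((5/9)*(1/80) + 137/107)) = -(1/144 + 137/107)*(1 + 2*(1/144 + 137/107)) = -19835*(1 + 2*(19835/15408))/15408 = -19835*(1 + 19835/7704)/15408 = -19835*27539/(15408*7704) = -1*546236065/118703232 = -546236065/118703232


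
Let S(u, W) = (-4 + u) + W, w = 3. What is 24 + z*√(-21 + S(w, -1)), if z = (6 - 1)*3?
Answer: 24 + 15*I*√23 ≈ 24.0 + 71.938*I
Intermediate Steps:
z = 15 (z = 5*3 = 15)
S(u, W) = -4 + W + u
24 + z*√(-21 + S(w, -1)) = 24 + 15*√(-21 + (-4 - 1 + 3)) = 24 + 15*√(-21 - 2) = 24 + 15*√(-23) = 24 + 15*(I*√23) = 24 + 15*I*√23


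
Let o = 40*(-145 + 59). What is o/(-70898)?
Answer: 1720/35449 ≈ 0.048520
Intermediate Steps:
o = -3440 (o = 40*(-86) = -3440)
o/(-70898) = -3440/(-70898) = -3440*(-1/70898) = 1720/35449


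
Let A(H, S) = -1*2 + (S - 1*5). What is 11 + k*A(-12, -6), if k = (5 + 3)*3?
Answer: -301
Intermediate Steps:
k = 24 (k = 8*3 = 24)
A(H, S) = -7 + S (A(H, S) = -2 + (S - 5) = -2 + (-5 + S) = -7 + S)
11 + k*A(-12, -6) = 11 + 24*(-7 - 6) = 11 + 24*(-13) = 11 - 312 = -301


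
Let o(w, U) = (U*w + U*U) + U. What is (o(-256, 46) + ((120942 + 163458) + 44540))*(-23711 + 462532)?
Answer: 140126954646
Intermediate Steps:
o(w, U) = U + U² + U*w (o(w, U) = (U*w + U²) + U = (U² + U*w) + U = U + U² + U*w)
(o(-256, 46) + ((120942 + 163458) + 44540))*(-23711 + 462532) = (46*(1 + 46 - 256) + ((120942 + 163458) + 44540))*(-23711 + 462532) = (46*(-209) + (284400 + 44540))*438821 = (-9614 + 328940)*438821 = 319326*438821 = 140126954646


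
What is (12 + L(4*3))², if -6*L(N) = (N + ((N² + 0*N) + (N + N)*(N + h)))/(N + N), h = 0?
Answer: 11449/144 ≈ 79.507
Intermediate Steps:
L(N) = -(N + 3*N²)/(12*N) (L(N) = -(N + ((N² + 0*N) + (N + N)*(N + 0)))/(6*(N + N)) = -(N + ((N² + 0) + (2*N)*N))/(6*(2*N)) = -(N + (N² + 2*N²))*1/(2*N)/6 = -(N + 3*N²)*1/(2*N)/6 = -(N + 3*N²)/(12*N))
(12 + L(4*3))² = (12 + (-1/12 - 3))² = (12 - 37/12)² = (107/12)² = 11449/144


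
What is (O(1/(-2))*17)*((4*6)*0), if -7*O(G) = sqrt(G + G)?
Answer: 0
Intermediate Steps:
O(G) = -sqrt(2)*sqrt(G)/7 (O(G) = -sqrt(G + G)/7 = -sqrt(2)*sqrt(G)/7)
(O(1/(-2))*17)*((4*6)*0) = (-sqrt(2)*sqrt(1/(-2))/7*17)*((4*6)*0) = (-sqrt(2)*sqrt(-1/2)/7*17)*(24*0) = (-sqrt(2)*I*sqrt(2)/2/7*17)*0 = (-I/7*17)*0 = -17*I/7*0 = 0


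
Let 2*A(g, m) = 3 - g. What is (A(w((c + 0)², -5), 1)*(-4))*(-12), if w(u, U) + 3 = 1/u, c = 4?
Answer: 285/2 ≈ 142.50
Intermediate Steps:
w(u, U) = -3 + 1/u
A(g, m) = 3/2 - g/2 (A(g, m) = (3 - g)/2 = 3/2 - g/2)
(A(w((c + 0)², -5), 1)*(-4))*(-12) = ((3/2 - (-3 + 1/((4 + 0)²))/2)*(-4))*(-12) = ((3/2 - (-3 + 1/(4²))/2)*(-4))*(-12) = ((3/2 - (-3 + 1/16)/2)*(-4))*(-12) = ((3/2 - ½*(-47/16))*(-4))*(-12) = ((3/2 + 47/32)*(-4))*(-12) = ((95/32)*(-4))*(-12) = -95/8*(-12) = 285/2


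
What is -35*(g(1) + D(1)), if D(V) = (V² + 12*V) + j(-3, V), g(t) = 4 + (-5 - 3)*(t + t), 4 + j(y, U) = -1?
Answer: 140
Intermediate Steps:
j(y, U) = -5 (j(y, U) = -4 - 1 = -5)
g(t) = 4 - 16*t
D(V) = -5 + V² + 12*V (D(V) = (V² + 12*V) - 5 = -5 + V² + 12*V)
-35*(g(1) + D(1)) = -35*((4 - 16*1) + (-5 + 1² + 12*1)) = -35*((4 - 16) + (-5 + 1 + 12)) = -35*(-12 + 8) = -35*(-4) = 140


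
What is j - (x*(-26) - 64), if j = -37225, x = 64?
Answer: -35497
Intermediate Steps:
j - (x*(-26) - 64) = -37225 - (64*(-26) - 64) = -37225 - (-1664 - 64) = -37225 - 1*(-1728) = -37225 + 1728 = -35497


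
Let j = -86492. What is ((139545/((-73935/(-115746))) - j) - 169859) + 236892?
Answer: 611169921/1643 ≈ 3.7198e+5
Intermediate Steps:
((139545/((-73935/(-115746))) - j) - 169859) + 236892 = ((139545/((-73935/(-115746))) - 1*(-86492)) - 169859) + 236892 = ((139545/((-73935*(-1/115746))) + 86492) - 169859) + 236892 = ((139545/(24645/38582) + 86492) - 169859) + 236892 = ((139545*(38582/24645) + 86492) - 169859) + 236892 = ((358928346/1643 + 86492) - 169859) + 236892 = (501034702/1643 - 169859) + 236892 = 221956365/1643 + 236892 = 611169921/1643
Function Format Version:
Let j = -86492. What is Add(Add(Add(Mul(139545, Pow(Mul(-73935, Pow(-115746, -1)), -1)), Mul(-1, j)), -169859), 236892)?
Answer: Rational(611169921, 1643) ≈ 3.7198e+5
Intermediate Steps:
Add(Add(Add(Mul(139545, Pow(Mul(-73935, Pow(-115746, -1)), -1)), Mul(-1, j)), -169859), 236892) = Add(Add(Add(Mul(139545, Pow(Mul(-73935, Pow(-115746, -1)), -1)), Mul(-1, -86492)), -169859), 236892) = Add(Add(Add(Mul(139545, Pow(Mul(-73935, Rational(-1, 115746)), -1)), 86492), -169859), 236892) = Add(Add(Add(Mul(139545, Pow(Rational(24645, 38582), -1)), 86492), -169859), 236892) = Add(Add(Add(Mul(139545, Rational(38582, 24645)), 86492), -169859), 236892) = Add(Add(Add(Rational(358928346, 1643), 86492), -169859), 236892) = Add(Add(Rational(501034702, 1643), -169859), 236892) = Add(Rational(221956365, 1643), 236892) = Rational(611169921, 1643)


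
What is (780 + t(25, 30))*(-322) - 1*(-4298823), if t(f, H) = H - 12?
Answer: 4041867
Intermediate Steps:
t(f, H) = -12 + H
(780 + t(25, 30))*(-322) - 1*(-4298823) = (780 + (-12 + 30))*(-322) - 1*(-4298823) = (780 + 18)*(-322) + 4298823 = 798*(-322) + 4298823 = -256956 + 4298823 = 4041867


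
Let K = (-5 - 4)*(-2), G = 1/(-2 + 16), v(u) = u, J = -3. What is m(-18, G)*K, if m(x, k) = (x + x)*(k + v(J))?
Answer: 13284/7 ≈ 1897.7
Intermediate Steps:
G = 1/14 ≈ 0.071429
K = 18 (K = -9*(-2) = 18)
m(x, k) = 2*x*(-3 + k) (m(x, k) = (x + x)*(k - 3) = (2*x)*(-3 + k) = 2*x*(-3 + k))
m(-18, G)*K = (2*(-18)*(-3 + 1/14))*18 = (2*(-18)*(-41/14))*18 = (738/7)*18 = 13284/7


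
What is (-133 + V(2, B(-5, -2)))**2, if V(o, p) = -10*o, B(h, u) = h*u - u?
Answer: 23409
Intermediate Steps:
B(h, u) = -u + h*u
(-133 + V(2, B(-5, -2)))**2 = (-133 - 10*2)**2 = (-133 - 20)**2 = (-153)**2 = 23409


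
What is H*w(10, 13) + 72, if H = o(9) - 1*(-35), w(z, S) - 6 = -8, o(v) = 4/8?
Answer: 1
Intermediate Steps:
o(v) = ½ (o(v) = 4*(⅛) = ½)
w(z, S) = -2 (w(z, S) = 6 - 8 = -2)
H = 71/2 (H = ½ - 1*(-35) = ½ + 35 = 71/2 ≈ 35.500)
H*w(10, 13) + 72 = (71/2)*(-2) + 72 = -71 + 72 = 1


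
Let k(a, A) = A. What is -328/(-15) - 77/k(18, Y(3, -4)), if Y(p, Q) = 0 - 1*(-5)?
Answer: 97/15 ≈ 6.4667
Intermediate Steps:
Y(p, Q) = 5 (Y(p, Q) = 0 + 5 = 5)
-328/(-15) - 77/k(18, Y(3, -4)) = -328/(-15) - 77/5 = -328*(-1/15) - 77*⅕ = 328/15 - 77/5 = 97/15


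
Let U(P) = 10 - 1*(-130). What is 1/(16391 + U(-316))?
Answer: 1/16531 ≈ 6.0492e-5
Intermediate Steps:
U(P) = 140 (U(P) = 10 + 130 = 140)
1/(16391 + U(-316)) = 1/(16391 + 140) = 1/16531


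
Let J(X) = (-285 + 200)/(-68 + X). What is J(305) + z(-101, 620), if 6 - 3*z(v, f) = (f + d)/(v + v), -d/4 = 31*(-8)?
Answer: 34321/7979 ≈ 4.3014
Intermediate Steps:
d = 992 (d = -124*(-8) = -4*(-248) = 992)
J(X) = -85/(-68 + X)
z(v, f) = 2 - (992 + f)/(6*v) (z(v, f) = 2 - (f + 992)/(3*(v + v)) = 2 - (992 + f)/(3*(2*v)) = 2 - (992 + f)*1/(2*v)/3 = 2 - (992 + f)/(6*v))
J(305) + z(-101, 620) = -85/(-68 + 305) + (1/6)*(-992 - 1*620 + 12*(-101))/(-101) = -85/237 + (1/6)*(-1/101)*(-992 - 620 - 1212) = -85*1/237 + (1/6)*(-1/101)*(-2824) = -85/237 + 1412/303 = 34321/7979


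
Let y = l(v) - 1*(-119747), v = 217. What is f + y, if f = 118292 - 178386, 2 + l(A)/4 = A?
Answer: 60513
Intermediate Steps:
l(A) = -8 + 4*A
f = -60094
y = 120607 (y = (-8 + 4*217) - 1*(-119747) = (-8 + 868) + 119747 = 860 + 119747 = 120607)
f + y = -60094 + 120607 = 60513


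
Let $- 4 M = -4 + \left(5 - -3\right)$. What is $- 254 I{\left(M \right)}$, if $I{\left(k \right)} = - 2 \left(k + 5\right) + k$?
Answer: $2286$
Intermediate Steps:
$M = -1$ ($M = - \frac{-4 + \left(5 - -3\right)}{4} = - \frac{-4 + \left(5 + 3\right)}{4} = - \frac{-4 + 8}{4} = \left(- \frac{1}{4}\right) 4 = -1$)
$I{\left(k \right)} = -10 - k$ ($I{\left(k \right)} = - 2 \left(5 + k\right) + k = \left(-10 - 2 k\right) + k = -10 - k$)
$- 254 I{\left(M \right)} = - 254 \left(-10 - -1\right) = - 254 \left(-10 + 1\right) = \left(-254\right) \left(-9\right) = 2286$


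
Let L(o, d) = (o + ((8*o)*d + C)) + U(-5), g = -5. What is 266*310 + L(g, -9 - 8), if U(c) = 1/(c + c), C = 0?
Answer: 831349/10 ≈ 83135.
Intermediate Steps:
U(c) = 1/(2*c)
L(o, d) = -⅒ + o + 8*d*o (L(o, d) = (o + ((8*o)*d + 0)) + (½)/(-5) = (o + (8*d*o + 0)) + (½)*(-⅕) = (o + 8*d*o) - ⅒ = -⅒ + o + 8*d*o)
266*310 + L(g, -9 - 8) = 266*310 + (-⅒ - 5 + 8*(-9 - 8)*(-5)) = 82460 + (-⅒ - 5 + 8*(-17)*(-5)) = 82460 + (-⅒ - 5 + 680) = 82460 + 6749/10 = 831349/10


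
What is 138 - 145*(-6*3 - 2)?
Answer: 3038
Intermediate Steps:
138 - 145*(-6*3 - 2) = 138 - 145*(-18 - 2) = 138 - 145*(-20) = 138 + 2900 = 3038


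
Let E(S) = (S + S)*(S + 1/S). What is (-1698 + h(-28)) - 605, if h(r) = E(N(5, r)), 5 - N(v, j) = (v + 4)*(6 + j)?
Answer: 80117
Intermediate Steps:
N(v, j) = 5 - (4 + v)*(6 + j) (N(v, j) = 5 - (v + 4)*(6 + j) = 5 - (4 + v)*(6 + j))
E(S) = 2*S*(S + 1/S) (E(S) = (2*S)*(S + 1/S) = 2*S*(S + 1/S))
h(r) = 2 + 2*(-49 - 9*r)**2 (h(r) = 2 + 2*(-19 - 6*5 - 4*r - 1*r*5)**2 = 2 + 2*(-19 - 30 - 4*r - 5*r)**2 = 2 + 2*(-49 - 9*r)**2)
(-1698 + h(-28)) - 605 = (-1698 + (2 + 2*(49 + 9*(-28))**2)) - 605 = (-1698 + (2 + 2*(49 - 252)**2)) - 605 = (-1698 + (2 + 2*(-203)**2)) - 605 = (-1698 + (2 + 2*41209)) - 605 = (-1698 + (2 + 82418)) - 605 = (-1698 + 82420) - 605 = 80722 - 605 = 80117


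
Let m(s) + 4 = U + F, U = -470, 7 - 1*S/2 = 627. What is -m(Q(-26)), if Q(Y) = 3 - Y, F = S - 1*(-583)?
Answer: 1131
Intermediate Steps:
S = -1240 (S = 14 - 2*627 = 14 - 1254 = -1240)
F = -657 (F = -1240 - 1*(-583) = -1240 + 583 = -657)
m(s) = -1131 (m(s) = -4 + (-470 - 657) = -4 - 1127 = -1131)
-m(Q(-26)) = -1*(-1131) = 1131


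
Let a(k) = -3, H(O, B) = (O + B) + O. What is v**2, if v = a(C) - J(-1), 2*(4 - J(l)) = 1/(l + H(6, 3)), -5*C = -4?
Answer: 38025/784 ≈ 48.501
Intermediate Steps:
C = 4/5 (C = -1/5*(-4) = 4/5 ≈ 0.80000)
H(O, B) = B + 2*O (H(O, B) = (B + O) + O = B + 2*O)
J(l) = 4 - 1/(2*(15 + l)) (J(l) = 4 - 1/(2*(l + (3 + 2*6))) = 4 - 1/(2*(l + (3 + 12))) = 4 - 1/(2*(l + 15)) = 4 - 1/(2*(15 + l)))
v = -195/28 (v = -3 - (119 + 8*(-1))/(2*(15 - 1)) = -3 - (119 - 8)/(2*14) = -3 - 111/(2*14) = -3 - 1*111/28 = -3 - 111/28 = -195/28 ≈ -6.9643)
v**2 = (-195/28)**2 = 38025/784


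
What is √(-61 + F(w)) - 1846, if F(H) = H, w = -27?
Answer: -1846 + 2*I*√22 ≈ -1846.0 + 9.3808*I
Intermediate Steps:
√(-61 + F(w)) - 1846 = √(-61 - 27) - 1846 = √(-88) - 1846 = 2*I*√22 - 1846 = -1846 + 2*I*√22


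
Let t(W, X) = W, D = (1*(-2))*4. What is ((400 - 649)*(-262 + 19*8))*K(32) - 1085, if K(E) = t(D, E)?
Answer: -220205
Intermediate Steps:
D = -8 (D = -2*4 = -8)
K(E) = -8
((400 - 649)*(-262 + 19*8))*K(32) - 1085 = ((400 - 649)*(-262 + 19*8))*(-8) - 1085 = -249*(-262 + 152)*(-8) - 1085 = -249*(-110)*(-8) - 1085 = 27390*(-8) - 1085 = -219120 - 1085 = -220205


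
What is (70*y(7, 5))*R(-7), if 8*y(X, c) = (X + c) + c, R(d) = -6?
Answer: -1785/2 ≈ -892.50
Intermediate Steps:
y(X, c) = c/4 + X/8 (y(X, c) = ((X + c) + c)/8 = (X + 2*c)/8 = c/4 + X/8)
(70*y(7, 5))*R(-7) = (70*((¼)*5 + (⅛)*7))*(-6) = (70*(5/4 + 7/8))*(-6) = (70*(17/8))*(-6) = (595/4)*(-6) = -1785/2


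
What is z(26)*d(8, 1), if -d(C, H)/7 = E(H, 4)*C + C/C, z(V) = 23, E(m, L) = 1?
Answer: -1449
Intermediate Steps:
d(C, H) = -7 - 7*C (d(C, H) = -7*(1*C + C/C) = -7*(C + 1) = -7*(1 + C) = -7 - 7*C)
z(26)*d(8, 1) = 23*(-7 - 7*8) = 23*(-7 - 56) = 23*(-63) = -1449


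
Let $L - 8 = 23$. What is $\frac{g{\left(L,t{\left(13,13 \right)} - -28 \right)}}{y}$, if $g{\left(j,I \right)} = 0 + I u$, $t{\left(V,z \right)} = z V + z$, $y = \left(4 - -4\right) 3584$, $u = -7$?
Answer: $- \frac{105}{2048} \approx -0.05127$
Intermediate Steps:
$L = 31$ ($L = 8 + 23 = 31$)
$y = 28672$ ($y = \left(4 + 4\right) 3584 = 8 \cdot 3584 = 28672$)
$t{\left(V,z \right)} = z + V z$ ($t{\left(V,z \right)} = V z + z = z + V z$)
$g{\left(j,I \right)} = - 7 I$ ($g{\left(j,I \right)} = 0 + I \left(-7\right) = 0 - 7 I = - 7 I$)
$\frac{g{\left(L,t{\left(13,13 \right)} - -28 \right)}}{y} = \frac{\left(-7\right) \left(13 \left(1 + 13\right) - -28\right)}{28672} = - 7 \left(13 \cdot 14 + 28\right) \frac{1}{28672} = - 7 \left(182 + 28\right) \frac{1}{28672} = \left(-7\right) 210 \cdot \frac{1}{28672} = \left(-1470\right) \frac{1}{28672} = - \frac{105}{2048}$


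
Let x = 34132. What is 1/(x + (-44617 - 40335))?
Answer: -1/50820 ≈ -1.9677e-5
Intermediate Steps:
1/(x + (-44617 - 40335)) = 1/(34132 + (-44617 - 40335)) = 1/(34132 - 84952) = 1/(-50820) = -1/50820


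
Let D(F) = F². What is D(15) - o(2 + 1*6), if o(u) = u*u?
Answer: 161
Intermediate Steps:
o(u) = u²
D(15) - o(2 + 1*6) = 15² - (2 + 1*6)² = 225 - (2 + 6)² = 225 - 1*8² = 225 - 1*64 = 225 - 64 = 161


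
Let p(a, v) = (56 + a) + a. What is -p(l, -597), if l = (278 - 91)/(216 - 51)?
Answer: -874/15 ≈ -58.267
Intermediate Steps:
l = 17/15 (l = 187/165 = 187*(1/165) = 17/15 ≈ 1.1333)
p(a, v) = 56 + 2*a
-p(l, -597) = -(56 + 2*(17/15)) = -(56 + 34/15) = -1*874/15 = -874/15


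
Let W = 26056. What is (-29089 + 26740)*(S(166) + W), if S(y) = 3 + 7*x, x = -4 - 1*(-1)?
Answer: -61163262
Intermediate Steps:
x = -3 (x = -4 + 1 = -3)
S(y) = -18 (S(y) = 3 + 7*(-3) = 3 - 21 = -18)
(-29089 + 26740)*(S(166) + W) = (-29089 + 26740)*(-18 + 26056) = -2349*26038 = -61163262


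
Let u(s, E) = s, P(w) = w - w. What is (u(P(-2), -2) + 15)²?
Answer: 225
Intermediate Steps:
P(w) = 0
(u(P(-2), -2) + 15)² = (0 + 15)² = 15² = 225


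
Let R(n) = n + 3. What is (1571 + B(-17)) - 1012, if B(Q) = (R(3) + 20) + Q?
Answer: 568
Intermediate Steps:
R(n) = 3 + n
B(Q) = 26 + Q (B(Q) = ((3 + 3) + 20) + Q = (6 + 20) + Q = 26 + Q)
(1571 + B(-17)) - 1012 = (1571 + (26 - 17)) - 1012 = (1571 + 9) - 1012 = 1580 - 1012 = 568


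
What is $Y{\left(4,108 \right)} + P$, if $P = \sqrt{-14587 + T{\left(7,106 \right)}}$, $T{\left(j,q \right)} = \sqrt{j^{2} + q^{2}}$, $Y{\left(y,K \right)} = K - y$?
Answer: $104 + \sqrt{-14587 + \sqrt{11285}} \approx 104.0 + 120.34 i$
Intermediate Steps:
$P = \sqrt{-14587 + \sqrt{11285}}$ ($P = \sqrt{-14587 + \sqrt{7^{2} + 106^{2}}} = \sqrt{-14587 + \sqrt{49 + 11236}} = \sqrt{-14587 + \sqrt{11285}} \approx 120.34 i$)
$Y{\left(4,108 \right)} + P = \left(108 - 4\right) + \sqrt{-14587 + \sqrt{11285}} = 104 + \sqrt{-14587 + \sqrt{11285}}$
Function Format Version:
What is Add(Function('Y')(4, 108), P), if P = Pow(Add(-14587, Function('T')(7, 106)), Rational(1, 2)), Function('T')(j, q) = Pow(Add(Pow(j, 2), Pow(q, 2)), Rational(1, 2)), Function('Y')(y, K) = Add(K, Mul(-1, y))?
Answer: Add(104, Pow(Add(-14587, Pow(11285, Rational(1, 2))), Rational(1, 2))) ≈ Add(104.00, Mul(120.34, I))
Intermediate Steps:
P = Pow(Add(-14587, Pow(11285, Rational(1, 2))), Rational(1, 2)) (P = Pow(Add(-14587, Pow(Add(Pow(7, 2), Pow(106, 2)), Rational(1, 2))), Rational(1, 2)) = Pow(Add(-14587, Pow(Add(49, 11236), Rational(1, 2))), Rational(1, 2)) = Pow(Add(-14587, Pow(11285, Rational(1, 2))), Rational(1, 2)) ≈ Mul(120.34, I))
Add(Function('Y')(4, 108), P) = Add(Add(108, Mul(-1, 4)), Pow(Add(-14587, Pow(11285, Rational(1, 2))), Rational(1, 2))) = Add(Add(108, -4), Pow(Add(-14587, Pow(11285, Rational(1, 2))), Rational(1, 2))) = Add(104, Pow(Add(-14587, Pow(11285, Rational(1, 2))), Rational(1, 2)))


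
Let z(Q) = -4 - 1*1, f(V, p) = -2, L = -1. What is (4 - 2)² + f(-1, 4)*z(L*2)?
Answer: 14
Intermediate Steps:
z(Q) = -5 (z(Q) = -4 - 1 = -5)
(4 - 2)² + f(-1, 4)*z(L*2) = (4 - 2)² - 2*(-5) = 2² + 10 = 4 + 10 = 14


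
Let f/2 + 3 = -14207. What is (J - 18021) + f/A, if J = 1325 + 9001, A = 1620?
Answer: -624716/81 ≈ -7712.5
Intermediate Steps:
f = -28420 (f = -6 + 2*(-14207) = -6 - 28414 = -28420)
J = 10326
(J - 18021) + f/A = (10326 - 18021) - 28420/1620 = -7695 - 28420*1/1620 = -7695 - 1421/81 = -624716/81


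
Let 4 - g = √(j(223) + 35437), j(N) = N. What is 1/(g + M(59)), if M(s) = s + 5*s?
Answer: 179/46252 + √8915/46252 ≈ 0.0059115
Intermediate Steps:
M(s) = 6*s
g = 4 - 2*√8915 (g = 4 - √(223 + 35437) = 4 - √35660 = 4 - 2*√8915 ≈ -184.84)
1/(g + M(59)) = 1/((4 - 2*√8915) + 6*59) = 1/((4 - 2*√8915) + 354) = 1/(358 - 2*√8915)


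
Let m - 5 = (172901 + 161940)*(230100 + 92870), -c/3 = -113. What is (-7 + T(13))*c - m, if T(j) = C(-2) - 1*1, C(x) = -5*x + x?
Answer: -108143597775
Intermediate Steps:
C(x) = -4*x
c = 339 (c = -3*(-113) = 339)
T(j) = 7 (T(j) = -4*(-2) - 1*1 = 8 - 1 = 7)
m = 108143597775 (m = 5 + (172901 + 161940)*(230100 + 92870) = 5 + 334841*322970 = 5 + 108143597770 = 108143597775)
(-7 + T(13))*c - m = (-7 + 7)*339 - 1*108143597775 = 0*339 - 108143597775 = 0 - 108143597775 = -108143597775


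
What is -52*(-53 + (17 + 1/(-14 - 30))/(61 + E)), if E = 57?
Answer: 3567577/1298 ≈ 2748.5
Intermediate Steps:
-52*(-53 + (17 + 1/(-14 - 30))/(61 + E)) = -52*(-53 + (17 + 1/(-14 - 30))/(61 + 57)) = -52*(-53 + (17 + 1/(-44))/118) = -52*(-53 + (17 - 1/44)*(1/118)) = -52*(-53 + (747/44)*(1/118)) = -52*(-53 + 747/5192) = -52*(-274429/5192) = 3567577/1298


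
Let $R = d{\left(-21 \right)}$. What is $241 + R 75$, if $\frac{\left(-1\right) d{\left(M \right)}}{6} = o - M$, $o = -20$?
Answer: $-209$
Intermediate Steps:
$d{\left(M \right)} = 120 + 6 M$ ($d{\left(M \right)} = - 6 \left(-20 - M\right) = 120 + 6 M$)
$R = -6$ ($R = 120 + 6 \left(-21\right) = 120 - 126 = -6$)
$241 + R 75 = 241 - 450 = -209$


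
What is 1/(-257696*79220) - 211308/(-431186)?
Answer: 2156892296220887/4401261484332160 ≈ 0.49006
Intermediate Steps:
1/(-257696*79220) - 211308/(-431186) = -1/257696*1/79220 - 211308*(-1/431186) = -1/20414677120 + 105654/215593 = 2156892296220887/4401261484332160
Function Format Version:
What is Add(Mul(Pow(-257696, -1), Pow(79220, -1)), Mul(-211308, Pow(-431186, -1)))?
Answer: Rational(2156892296220887, 4401261484332160) ≈ 0.49006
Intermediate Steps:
Add(Mul(Pow(-257696, -1), Pow(79220, -1)), Mul(-211308, Pow(-431186, -1))) = Add(Mul(Rational(-1, 257696), Rational(1, 79220)), Mul(-211308, Rational(-1, 431186))) = Add(Rational(-1, 20414677120), Rational(105654, 215593)) = Rational(2156892296220887, 4401261484332160)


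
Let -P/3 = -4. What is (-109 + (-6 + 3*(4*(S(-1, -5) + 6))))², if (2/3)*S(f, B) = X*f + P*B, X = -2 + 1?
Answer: 1221025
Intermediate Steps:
P = 12 (P = -3*(-4) = 12)
X = -1
S(f, B) = 18*B - 3*f/2 (S(f, B) = 3*(-f + 12*B)/2 = 18*B - 3*f/2)
(-109 + (-6 + 3*(4*(S(-1, -5) + 6))))² = (-109 + (-6 + 3*(4*((18*(-5) - 3/2*(-1)) + 6))))² = (-109 + (-6 + 3*(4*((-90 + 3/2) + 6))))² = (-109 + (-6 + 3*(4*(-177/2 + 6))))² = (-109 + (-6 + 3*(4*(-165/2))))² = (-109 + (-6 + 3*(-330)))² = (-109 + (-6 - 990))² = (-109 - 996)² = (-1105)² = 1221025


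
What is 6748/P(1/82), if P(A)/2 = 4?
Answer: 1687/2 ≈ 843.50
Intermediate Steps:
P(A) = 8 (P(A) = 2*4 = 8)
6748/P(1/82) = 6748/8 = 6748*(⅛) = 1687/2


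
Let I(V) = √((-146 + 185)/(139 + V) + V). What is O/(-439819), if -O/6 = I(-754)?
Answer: 6*I*√31689515/90162895 ≈ 0.00037461*I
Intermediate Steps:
I(V) = √(V + 39/(139 + V)) (I(V) = √(39/(139 + V) + V) = √(V + 39/(139 + V)))
O = -6*I*√31689515/205 (O = -6*√(39 - 754*(139 - 754))*(I*√615/615) = -6*√(39 - 754*(-615))*(I*√615/615) = -6*I*√615*√(39 + 463710)/615 = -6*I*√31689515/205 ≈ -164.76*I)
O/(-439819) = -6*I*√31689515/205/(-439819) = -6*I*√31689515/205*(-1/439819) = 6*I*√31689515/90162895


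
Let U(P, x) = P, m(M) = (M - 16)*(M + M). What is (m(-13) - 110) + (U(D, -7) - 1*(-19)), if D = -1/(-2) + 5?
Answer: 1337/2 ≈ 668.50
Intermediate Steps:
D = 11/2 (D = -1*(-½) + 5 = ½ + 5 = 11/2 ≈ 5.5000)
m(M) = 2*M*(-16 + M) (m(M) = (-16 + M)*(2*M) = 2*M*(-16 + M))
(m(-13) - 110) + (U(D, -7) - 1*(-19)) = (2*(-13)*(-16 - 13) - 110) + (11/2 - 1*(-19)) = (2*(-13)*(-29) - 110) + (11/2 + 19) = (754 - 110) + 49/2 = 644 + 49/2 = 1337/2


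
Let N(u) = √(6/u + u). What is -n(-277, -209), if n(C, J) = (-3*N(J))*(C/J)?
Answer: 65649*I*√1463/43681 ≈ 57.485*I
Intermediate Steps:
N(u) = √(u + 6/u)
n(C, J) = -3*C*√(J + 6/J)/J (n(C, J) = (-3*√(J + 6/J))*(C/J) = -3*C*√(J + 6/J)/J)
-n(-277, -209) = -(-3)*(-277)*√(-209 + 6/(-209))/(-209) = -(-3)*(-277)*(-1)*√(-209 + 6*(-1/209))/209 = -(-3)*(-277)*(-1)*√(-209 - 6/209)/209 = -(-3)*(-277)*(-1)*√(-43687/209)/209 = -(-3)*(-277)*(-1)*79*I*√1463/209/209 = -(-65649)*I*√1463/43681 = 65649*I*√1463/43681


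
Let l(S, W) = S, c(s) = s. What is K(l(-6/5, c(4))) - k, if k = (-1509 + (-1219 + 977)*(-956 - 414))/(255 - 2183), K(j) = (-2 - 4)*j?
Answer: 1719563/9640 ≈ 178.38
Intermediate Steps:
K(j) = -6*j
k = -330031/1928 (k = (-1509 - 242*(-1370))/(-1928) = (-1509 + 331540)*(-1/1928) = 330031*(-1/1928) = -330031/1928 ≈ -171.18)
K(l(-6/5, c(4))) - k = -(-36)/5 - 1*(-330031/1928) = -(-36)/5 + 330031/1928 = -6*(-6/5) + 330031/1928 = 36/5 + 330031/1928 = 1719563/9640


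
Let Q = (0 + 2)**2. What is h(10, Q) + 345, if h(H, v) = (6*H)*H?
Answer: 945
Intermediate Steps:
Q = 4 (Q = 2**2 = 4)
h(H, v) = 6*H**2
h(10, Q) + 345 = 6*10**2 + 345 = 6*100 + 345 = 600 + 345 = 945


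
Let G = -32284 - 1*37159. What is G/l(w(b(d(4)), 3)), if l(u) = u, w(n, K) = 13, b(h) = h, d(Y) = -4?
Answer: -69443/13 ≈ -5341.8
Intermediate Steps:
G = -69443 (G = -32284 - 37159 = -69443)
G/l(w(b(d(4)), 3)) = -69443/13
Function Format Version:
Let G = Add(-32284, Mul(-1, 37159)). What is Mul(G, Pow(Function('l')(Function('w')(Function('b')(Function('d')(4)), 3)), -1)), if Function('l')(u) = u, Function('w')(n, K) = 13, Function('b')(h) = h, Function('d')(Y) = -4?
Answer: Rational(-69443, 13) ≈ -5341.8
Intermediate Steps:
G = -69443 (G = Add(-32284, -37159) = -69443)
Mul(G, Pow(Function('l')(Function('w')(Function('b')(Function('d')(4)), 3)), -1)) = Mul(-69443, Pow(13, -1)) = Mul(-69443, Rational(1, 13)) = Rational(-69443, 13)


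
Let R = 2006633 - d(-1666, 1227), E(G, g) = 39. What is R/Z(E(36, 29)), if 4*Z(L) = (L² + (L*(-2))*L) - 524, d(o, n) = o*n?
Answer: -3240652/409 ≈ -7923.4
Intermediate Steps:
d(o, n) = n*o
Z(L) = -131 - L²/4 (Z(L) = ((L² + (L*(-2))*L) - 524)/4 = ((L² + (-2*L)*L) - 524)/4 = ((L² - 2*L²) - 524)/4 = (-L² - 524)/4 = (-524 - L²)/4 = -131 - L²/4)
R = 4050815 (R = 2006633 - 1227*(-1666) = 2006633 - 1*(-2044182) = 2006633 + 2044182 = 4050815)
R/Z(E(36, 29)) = 4050815/(-131 - ¼*39²) = 4050815/(-131 - ¼*1521) = 4050815/(-131 - 1521/4) = 4050815/(-2045/4) = 4050815*(-4/2045) = -3240652/409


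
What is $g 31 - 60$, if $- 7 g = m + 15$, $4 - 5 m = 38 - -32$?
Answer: $- \frac{2379}{35} \approx -67.971$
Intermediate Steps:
$m = - \frac{66}{5}$ ($m = \frac{4}{5} - \frac{38 - -32}{5} = \frac{4}{5} - \frac{38 + 32}{5} = \frac{4}{5} - 14 = - \frac{66}{5} \approx -13.2$)
$g = - \frac{9}{35}$ ($g = - \frac{- \frac{66}{5} + 15}{7} = \left(- \frac{1}{7}\right) \frac{9}{5} = - \frac{9}{35} \approx -0.25714$)
$g 31 - 60 = \left(- \frac{9}{35}\right) 31 - 60 = - \frac{279}{35} - 60 = - \frac{2379}{35}$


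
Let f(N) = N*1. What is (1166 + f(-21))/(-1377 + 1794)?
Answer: 1145/417 ≈ 2.7458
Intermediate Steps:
f(N) = N
(1166 + f(-21))/(-1377 + 1794) = (1166 - 21)/(-1377 + 1794) = 1145/417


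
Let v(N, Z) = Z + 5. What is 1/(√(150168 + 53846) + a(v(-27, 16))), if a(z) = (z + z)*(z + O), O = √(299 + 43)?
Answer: 1/(882 + √204014 + 126*√38) ≈ 0.00047384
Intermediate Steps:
O = 3*√38 (O = √342 = 3*√38 ≈ 18.493)
v(N, Z) = 5 + Z
a(z) = 2*z*(z + 3*√38) (a(z) = (z + z)*(z + 3*√38) = (2*z)*(z + 3*√38) = 2*z*(z + 3*√38))
1/(√(150168 + 53846) + a(v(-27, 16))) = 1/(√(150168 + 53846) + 2*(5 + 16)*((5 + 16) + 3*√38)) = 1/(√204014 + 2*21*(21 + 3*√38)) = 1/(√204014 + (882 + 126*√38)) = 1/(882 + √204014 + 126*√38)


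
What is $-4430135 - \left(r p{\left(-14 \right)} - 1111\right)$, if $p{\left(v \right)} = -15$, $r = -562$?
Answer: $-4437454$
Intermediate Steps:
$-4430135 - \left(r p{\left(-14 \right)} - 1111\right) = -4430135 - \left(\left(-562\right) \left(-15\right) - 1111\right) = -4430135 - \left(8430 - 1111\right) = -4430135 - 7319 = -4437454$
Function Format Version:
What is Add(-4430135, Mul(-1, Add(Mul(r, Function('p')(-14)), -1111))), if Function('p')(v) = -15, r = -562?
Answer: -4437454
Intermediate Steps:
Add(-4430135, Mul(-1, Add(Mul(r, Function('p')(-14)), -1111))) = Add(-4430135, Mul(-1, Add(Mul(-562, -15), -1111))) = Add(-4430135, Mul(-1, Add(8430, -1111))) = Add(-4430135, Mul(-1, 7319)) = Add(-4430135, -7319) = -4437454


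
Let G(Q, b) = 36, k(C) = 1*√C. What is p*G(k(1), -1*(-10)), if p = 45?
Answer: 1620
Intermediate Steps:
k(C) = √C
p*G(k(1), -1*(-10)) = 45*36 = 1620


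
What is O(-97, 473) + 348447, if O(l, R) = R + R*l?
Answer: 303039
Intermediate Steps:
O(-97, 473) + 348447 = 473*(1 - 97) + 348447 = 473*(-96) + 348447 = -45408 + 348447 = 303039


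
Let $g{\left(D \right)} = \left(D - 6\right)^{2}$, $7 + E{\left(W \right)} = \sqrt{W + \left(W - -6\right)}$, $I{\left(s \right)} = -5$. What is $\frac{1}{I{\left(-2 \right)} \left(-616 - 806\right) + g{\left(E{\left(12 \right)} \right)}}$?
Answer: $\frac{7309}{53401201} + \frac{26 \sqrt{30}}{53401201} \approx 0.00013954$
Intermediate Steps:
$E{\left(W \right)} = -7 + \sqrt{6 + 2 W}$ ($E{\left(W \right)} = -7 + \sqrt{W + \left(W - -6\right)} = -7 + \sqrt{W + \left(W + 6\right)} = -7 + \sqrt{W + \left(6 + W\right)} = -7 + \sqrt{6 + 2 W}$)
$g{\left(D \right)} = \left(-6 + D\right)^{2}$
$\frac{1}{I{\left(-2 \right)} \left(-616 - 806\right) + g{\left(E{\left(12 \right)} \right)}} = \frac{1}{- 5 \left(-616 - 806\right) + \left(-6 - \left(7 - \sqrt{6 + 2 \cdot 12}\right)\right)^{2}} = \frac{1}{- 5 \left(-616 - 806\right) + \left(-6 - \left(7 - \sqrt{6 + 24}\right)\right)^{2}} = \frac{1}{\left(-5\right) \left(-1422\right) + \left(-6 - \left(7 - \sqrt{30}\right)\right)^{2}} = \frac{1}{7110 + \left(-13 + \sqrt{30}\right)^{2}}$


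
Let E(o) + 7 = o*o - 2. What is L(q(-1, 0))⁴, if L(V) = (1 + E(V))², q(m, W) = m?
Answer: 5764801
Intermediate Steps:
E(o) = -9 + o² (E(o) = -7 + (o*o - 2) = -7 + (o² - 2) = -7 + (-2 + o²) = -9 + o²)
L(V) = (-8 + V²)² (L(V) = (1 + (-9 + V²))² = (-8 + V²)²)
L(q(-1, 0))⁴ = ((-8 + (-1)²)²)⁴ = ((-8 + 1)²)⁴ = ((-7)²)⁴ = 49⁴ = 5764801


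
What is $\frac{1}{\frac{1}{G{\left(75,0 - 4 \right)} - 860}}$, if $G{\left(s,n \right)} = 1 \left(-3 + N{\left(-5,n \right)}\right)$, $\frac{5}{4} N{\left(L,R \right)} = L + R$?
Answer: $- \frac{4351}{5} \approx -870.2$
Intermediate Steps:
$N{\left(L,R \right)} = \frac{4 L}{5} + \frac{4 R}{5}$ ($N{\left(L,R \right)} = \frac{4 \left(L + R\right)}{5} = \frac{4 L}{5} + \frac{4 R}{5}$)
$G{\left(s,n \right)} = -7 + \frac{4 n}{5}$ ($G{\left(s,n \right)} = 1 \left(-3 + \left(\frac{4}{5} \left(-5\right) + \frac{4 n}{5}\right)\right) = 1 \left(-3 + \left(-4 + \frac{4 n}{5}\right)\right) = 1 \left(-7 + \frac{4 n}{5}\right) = -7 + \frac{4 n}{5}$)
$\frac{1}{\frac{1}{G{\left(75,0 - 4 \right)} - 860}} = \frac{1}{\frac{1}{\left(-7 + \frac{4 \left(0 - 4\right)}{5}\right) - 860}} = \frac{1}{\frac{1}{\left(-7 + \frac{4}{5} \left(-4\right)\right) - 860}} = \frac{1}{\frac{1}{\left(-7 - \frac{16}{5}\right) - 860}} = \frac{1}{\frac{1}{- \frac{51}{5} - 860}} = \frac{1}{\frac{1}{- \frac{4351}{5}}} = \frac{1}{- \frac{5}{4351}} = - \frac{4351}{5}$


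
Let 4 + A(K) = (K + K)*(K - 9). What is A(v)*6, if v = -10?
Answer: 2256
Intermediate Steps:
A(K) = -4 + 2*K*(-9 + K) (A(K) = -4 + (K + K)*(K - 9) = -4 + (2*K)*(-9 + K) = -4 + 2*K*(-9 + K))
A(v)*6 = (-4 - 18*(-10) + 2*(-10)²)*6 = (-4 + 180 + 2*100)*6 = (-4 + 180 + 200)*6 = 376*6 = 2256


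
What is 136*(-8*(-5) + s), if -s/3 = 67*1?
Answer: -21896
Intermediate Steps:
s = -201 ≈ -201.00
136*(-8*(-5) + s) = 136*(-8*(-5) - 201) = 136*(40 - 201) = 136*(-161) = -21896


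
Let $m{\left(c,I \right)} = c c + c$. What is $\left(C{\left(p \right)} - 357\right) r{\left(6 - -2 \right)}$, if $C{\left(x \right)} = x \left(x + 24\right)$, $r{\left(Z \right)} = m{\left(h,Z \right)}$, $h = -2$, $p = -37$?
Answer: $248$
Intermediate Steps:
$m{\left(c,I \right)} = c + c^{2}$ ($m{\left(c,I \right)} = c^{2} + c = c + c^{2}$)
$r{\left(Z \right)} = 2$ ($r{\left(Z \right)} = - 2 \left(1 - 2\right) = \left(-2\right) \left(-1\right) = 2$)
$C{\left(x \right)} = x \left(24 + x\right)$
$\left(C{\left(p \right)} - 357\right) r{\left(6 - -2 \right)} = \left(- 37 \left(24 - 37\right) - 357\right) 2 = \left(\left(-37\right) \left(-13\right) - 357\right) 2 = \left(481 - 357\right) 2 = 124 \cdot 2 = 248$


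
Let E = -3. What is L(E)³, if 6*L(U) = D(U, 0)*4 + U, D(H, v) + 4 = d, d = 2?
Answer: -1331/216 ≈ -6.1620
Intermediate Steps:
D(H, v) = -2 (D(H, v) = -4 + 2 = -2)
L(U) = -4/3 + U/6 (L(U) = (-2*4 + U)/6 = (-8 + U)/6 = -4/3 + U/6)
L(E)³ = (-4/3 + (⅙)*(-3))³ = (-4/3 - ½)³ = (-11/6)³ = -1331/216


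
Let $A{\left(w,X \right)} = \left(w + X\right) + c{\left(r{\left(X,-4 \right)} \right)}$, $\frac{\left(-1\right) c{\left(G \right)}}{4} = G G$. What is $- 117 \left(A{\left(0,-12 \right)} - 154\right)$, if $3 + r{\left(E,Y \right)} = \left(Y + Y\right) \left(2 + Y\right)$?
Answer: $98514$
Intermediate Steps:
$r{\left(E,Y \right)} = -3 + 2 Y \left(2 + Y\right)$ ($r{\left(E,Y \right)} = -3 + \left(Y + Y\right) \left(2 + Y\right) = -3 + 2 Y \left(2 + Y\right)$)
$c{\left(G \right)} = - 4 G^{2}$ ($c{\left(G \right)} = - 4 G G = - 4 G^{2}$)
$A{\left(w,X \right)} = -676 + X + w$ ($A{\left(w,X \right)} = \left(w + X\right) - 4 \left(-3 + 2 \left(-4\right)^{2} + 4 \left(-4\right)\right)^{2} = \left(X + w\right) - 4 \left(-3 + 2 \cdot 16 - 16\right)^{2} = \left(X + w\right) - 4 \left(-3 + 32 - 16\right)^{2} = \left(X + w\right) - 4 \cdot 13^{2} = \left(X + w\right) - 676 = -676 + X + w$)
$- 117 \left(A{\left(0,-12 \right)} - 154\right) = - 117 \left(\left(-676 - 12 + 0\right) - 154\right) = - 117 \left(-688 - 154\right) = \left(-117\right) \left(-842\right) = 98514$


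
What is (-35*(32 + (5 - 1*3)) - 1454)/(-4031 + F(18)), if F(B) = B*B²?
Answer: -2644/1801 ≈ -1.4681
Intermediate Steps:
F(B) = B³
(-35*(32 + (5 - 1*3)) - 1454)/(-4031 + F(18)) = (-35*(32 + (5 - 1*3)) - 1454)/(-4031 + 18³) = (-35*(32 + (5 - 3)) - 1454)/(-4031 + 5832) = (-35*(32 + 2) - 1454)/1801 = (-35*34 - 1454)*(1/1801) = (-1190 - 1454)*(1/1801) = -2644*1/1801 = -2644/1801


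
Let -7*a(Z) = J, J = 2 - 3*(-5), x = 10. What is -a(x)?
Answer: 17/7 ≈ 2.4286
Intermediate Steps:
J = 17 (J = 2 + 15 = 17)
a(Z) = -17/7 (a(Z) = -⅐*17 = -17/7)
-a(x) = -1*(-17/7) = 17/7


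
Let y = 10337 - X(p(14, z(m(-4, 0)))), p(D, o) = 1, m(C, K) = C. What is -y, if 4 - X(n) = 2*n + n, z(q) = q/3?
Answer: -10336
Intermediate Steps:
z(q) = q/3 (z(q) = q*(⅓) = q/3)
X(n) = 4 - 3*n (X(n) = 4 - (2*n + n) = 4 - 3*n)
y = 10336 (y = 10337 - (4 - 3*1) = 10337 - (4 - 3) = 10337 - 1*1 = 10337 - 1 = 10336)
-y = -1*10336 = -10336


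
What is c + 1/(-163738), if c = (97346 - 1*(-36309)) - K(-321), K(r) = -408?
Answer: 21951207493/163738 ≈ 1.3406e+5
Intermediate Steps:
c = 134063 (c = (97346 - 1*(-36309)) - 1*(-408) = (97346 + 36309) + 408 = 133655 + 408 = 134063)
c + 1/(-163738) = 134063 + 1/(-163738) = 134063 - 1/163738 = 21951207493/163738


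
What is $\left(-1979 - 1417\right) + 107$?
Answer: $-3289$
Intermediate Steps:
$\left(-1979 - 1417\right) + 107 = -3396 + 107 = -3289$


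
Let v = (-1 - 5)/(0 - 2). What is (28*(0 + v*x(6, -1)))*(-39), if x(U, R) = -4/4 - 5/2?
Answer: 11466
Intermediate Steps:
x(U, R) = -7/2 (x(U, R) = -4*¼ - 5*½ = -1 - 5/2 = -7/2)
v = 3 (v = -6/(-2) = -6*(-½) = 3)
(28*(0 + v*x(6, -1)))*(-39) = (28*(0 + 3*(-7/2)))*(-39) = (28*(0 - 21/2))*(-39) = (28*(-21/2))*(-39) = -294*(-39) = 11466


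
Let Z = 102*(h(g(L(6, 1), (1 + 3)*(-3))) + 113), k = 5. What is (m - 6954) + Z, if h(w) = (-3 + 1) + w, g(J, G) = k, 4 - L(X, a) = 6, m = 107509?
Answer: 112387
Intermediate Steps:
L(X, a) = -2 (L(X, a) = 4 - 1*6 = 4 - 6 = -2)
g(J, G) = 5
h(w) = -2 + w
Z = 11832 (Z = 102*((-2 + 5) + 113) = 102*(3 + 113) = 102*116 = 11832)
(m - 6954) + Z = (107509 - 6954) + 11832 = 100555 + 11832 = 112387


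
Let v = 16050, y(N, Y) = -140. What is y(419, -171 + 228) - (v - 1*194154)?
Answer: 177964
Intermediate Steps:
y(419, -171 + 228) - (v - 1*194154) = -140 - (16050 - 1*194154) = -140 - (16050 - 194154) = -140 - 1*(-178104) = -140 + 178104 = 177964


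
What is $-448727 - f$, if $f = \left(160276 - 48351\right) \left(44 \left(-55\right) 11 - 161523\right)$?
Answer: $21057456548$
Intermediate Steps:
$f = -21057905275$ ($f = 111925 \left(\left(-2420\right) 11 - 161523\right) = 111925 \left(-26620 - 161523\right) = 111925 \left(-188143\right) = -21057905275$)
$-448727 - f = -448727 - -21057905275 = -448727 + 21057905275 = 21057456548$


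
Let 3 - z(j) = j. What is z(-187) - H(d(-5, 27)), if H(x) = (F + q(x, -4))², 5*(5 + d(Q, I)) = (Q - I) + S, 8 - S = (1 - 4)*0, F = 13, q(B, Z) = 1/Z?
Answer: 439/16 ≈ 27.438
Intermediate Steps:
z(j) = 3 - j
S = 8 (S = 8 - (1 - 4)*0 = 8 - (-3)*0 = 8 - 1*0 = 8 + 0 = 8)
d(Q, I) = -17/5 - I/5 + Q/5 (d(Q, I) = -5 + ((Q - I) + 8)/5 = -5 + (8 + Q - I)/5 = -5 + (8/5 - I/5 + Q/5) = -17/5 - I/5 + Q/5)
H(x) = 2601/16 (H(x) = (13 + 1/(-4))² = (13 - ¼)² = (51/4)² = 2601/16)
z(-187) - H(d(-5, 27)) = (3 - 1*(-187)) - 1*2601/16 = (3 + 187) - 2601/16 = 190 - 2601/16 = 439/16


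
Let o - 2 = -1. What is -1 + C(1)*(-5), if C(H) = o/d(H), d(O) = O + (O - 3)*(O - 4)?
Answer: -12/7 ≈ -1.7143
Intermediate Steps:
o = 1 (o = 2 - 1 = 1)
d(O) = O + (-4 + O)*(-3 + O) (d(O) = O + (-3 + O)*(-4 + O) = O + (-4 + O)*(-3 + O))
C(H) = 1/(12 + H**2 - 6*H)
-1 + C(1)*(-5) = -1 - 5/(12 + 1**2 - 6*1) = -1 - 5/(12 + 1 - 6) = -1 - 5/7 = -12/7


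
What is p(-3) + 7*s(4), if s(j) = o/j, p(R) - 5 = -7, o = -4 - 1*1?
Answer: -43/4 ≈ -10.750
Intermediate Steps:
o = -5 (o = -4 - 1 = -5)
p(R) = -2 (p(R) = 5 - 7 = -2)
s(j) = -5/j
p(-3) + 7*s(4) = -2 + 7*(-5/4) = -2 - 35/4 = -43/4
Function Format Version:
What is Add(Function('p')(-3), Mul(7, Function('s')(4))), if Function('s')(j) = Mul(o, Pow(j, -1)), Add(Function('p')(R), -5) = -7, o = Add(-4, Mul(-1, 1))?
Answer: Rational(-43, 4) ≈ -10.750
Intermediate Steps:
o = -5 (o = Add(-4, -1) = -5)
Function('p')(R) = -2 (Function('p')(R) = Add(5, -7) = -2)
Function('s')(j) = Mul(-5, Pow(j, -1))
Add(Function('p')(-3), Mul(7, Function('s')(4))) = Add(-2, Mul(7, Mul(-5, Pow(4, -1)))) = Add(-2, Mul(7, Mul(-5, Rational(1, 4)))) = Add(-2, Mul(7, Rational(-5, 4))) = Add(-2, Rational(-35, 4)) = Rational(-43, 4)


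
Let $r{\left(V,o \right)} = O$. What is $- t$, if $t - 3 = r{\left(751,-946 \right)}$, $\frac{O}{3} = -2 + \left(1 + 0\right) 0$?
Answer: $3$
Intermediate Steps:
$O = -6$ ($O = 3 \left(-2 + \left(1 + 0\right) 0\right) = 3 \left(-2 + 1 \cdot 0\right) = 3 \left(-2 + 0\right) = 3 \left(-2\right) = -6$)
$r{\left(V,o \right)} = -6$
$t = -3$ ($t = 3 - 6 = -3$)
$- t = \left(-1\right) \left(-3\right) = 3$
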